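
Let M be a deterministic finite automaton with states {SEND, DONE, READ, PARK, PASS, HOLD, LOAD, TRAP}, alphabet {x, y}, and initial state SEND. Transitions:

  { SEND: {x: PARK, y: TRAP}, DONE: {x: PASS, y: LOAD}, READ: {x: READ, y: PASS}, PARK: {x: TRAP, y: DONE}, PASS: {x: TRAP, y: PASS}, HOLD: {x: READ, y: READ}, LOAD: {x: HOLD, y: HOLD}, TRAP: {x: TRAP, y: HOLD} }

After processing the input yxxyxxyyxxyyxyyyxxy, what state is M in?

start at SEND
read 'y': SEND → TRAP
read 'x': TRAP → TRAP
read 'x': TRAP → TRAP
read 'y': TRAP → HOLD
read 'x': HOLD → READ
read 'x': READ → READ
read 'y': READ → PASS
read 'y': PASS → PASS
read 'x': PASS → TRAP
read 'x': TRAP → TRAP
read 'y': TRAP → HOLD
read 'y': HOLD → READ
read 'x': READ → READ
read 'y': READ → PASS
read 'y': PASS → PASS
read 'y': PASS → PASS
read 'x': PASS → TRAP
read 'x': TRAP → TRAP
read 'y': TRAP → HOLD

HOLD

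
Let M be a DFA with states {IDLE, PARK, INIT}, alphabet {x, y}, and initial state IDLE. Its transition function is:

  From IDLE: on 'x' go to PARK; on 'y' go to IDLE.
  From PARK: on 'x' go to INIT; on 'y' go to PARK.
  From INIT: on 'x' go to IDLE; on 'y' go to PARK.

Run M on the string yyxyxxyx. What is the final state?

Trace: IDLE -y-> IDLE -y-> IDLE -x-> PARK -y-> PARK -x-> INIT -x-> IDLE -y-> IDLE -x-> PARK

PARK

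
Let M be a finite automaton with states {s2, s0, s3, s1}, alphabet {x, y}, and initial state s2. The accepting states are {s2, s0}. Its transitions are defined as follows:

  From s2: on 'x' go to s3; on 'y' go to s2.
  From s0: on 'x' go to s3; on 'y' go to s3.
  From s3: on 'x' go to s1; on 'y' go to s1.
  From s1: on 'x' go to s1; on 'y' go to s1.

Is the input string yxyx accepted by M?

Trace: s2 -y-> s2 -x-> s3 -y-> s1 -x-> s1
End state s1 is not accepting.

No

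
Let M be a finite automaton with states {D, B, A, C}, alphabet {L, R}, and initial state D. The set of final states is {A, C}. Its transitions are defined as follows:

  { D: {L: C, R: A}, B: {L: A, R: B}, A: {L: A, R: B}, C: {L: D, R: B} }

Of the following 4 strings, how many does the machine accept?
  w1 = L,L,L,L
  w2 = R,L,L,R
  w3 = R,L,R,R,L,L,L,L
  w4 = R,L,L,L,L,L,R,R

1

w1: Trace: D -L-> C -L-> D -L-> C -L-> D  → end D, rejected
w2: Trace: D -R-> A -L-> A -L-> A -R-> B  → end B, rejected
w3: Trace: D -R-> A -L-> A -R-> B -R-> B -L-> A -L-> A -L-> A -L-> A  → end A, accepted
w4: Trace: D -R-> A -L-> A -L-> A -L-> A -L-> A -L-> A -R-> B -R-> B  → end B, rejected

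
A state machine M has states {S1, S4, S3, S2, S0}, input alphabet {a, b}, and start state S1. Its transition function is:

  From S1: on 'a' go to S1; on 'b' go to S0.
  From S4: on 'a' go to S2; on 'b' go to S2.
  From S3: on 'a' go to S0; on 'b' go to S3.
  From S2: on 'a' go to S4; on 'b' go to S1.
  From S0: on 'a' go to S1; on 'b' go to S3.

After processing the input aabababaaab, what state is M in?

S0

S1 → S1 → S1 → S0 → S1 → S0 → S1 → S0 → S1 → S1 → S1 → S0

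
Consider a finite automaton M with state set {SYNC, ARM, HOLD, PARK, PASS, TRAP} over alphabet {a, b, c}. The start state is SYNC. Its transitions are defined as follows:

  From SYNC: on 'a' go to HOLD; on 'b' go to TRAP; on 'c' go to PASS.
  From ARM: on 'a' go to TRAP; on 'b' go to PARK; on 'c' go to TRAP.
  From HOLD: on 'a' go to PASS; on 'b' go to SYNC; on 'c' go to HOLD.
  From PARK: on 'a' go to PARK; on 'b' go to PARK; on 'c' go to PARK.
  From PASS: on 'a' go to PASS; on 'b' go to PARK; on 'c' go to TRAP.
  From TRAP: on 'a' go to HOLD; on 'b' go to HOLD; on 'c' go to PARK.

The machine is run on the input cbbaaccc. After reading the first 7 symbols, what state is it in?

PARK

start at SYNC
read 'c': SYNC → PASS
read 'b': PASS → PARK
read 'b': PARK → PARK
read 'a': PARK → PARK
read 'a': PARK → PARK
read 'c': PARK → PARK
read 'c': PARK → PARK
After 7 symbols: PARK.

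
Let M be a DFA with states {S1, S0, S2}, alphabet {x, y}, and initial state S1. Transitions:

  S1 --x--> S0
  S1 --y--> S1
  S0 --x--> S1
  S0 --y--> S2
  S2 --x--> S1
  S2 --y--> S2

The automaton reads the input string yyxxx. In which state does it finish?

S1 → S1 → S1 → S0 → S1 → S0

S0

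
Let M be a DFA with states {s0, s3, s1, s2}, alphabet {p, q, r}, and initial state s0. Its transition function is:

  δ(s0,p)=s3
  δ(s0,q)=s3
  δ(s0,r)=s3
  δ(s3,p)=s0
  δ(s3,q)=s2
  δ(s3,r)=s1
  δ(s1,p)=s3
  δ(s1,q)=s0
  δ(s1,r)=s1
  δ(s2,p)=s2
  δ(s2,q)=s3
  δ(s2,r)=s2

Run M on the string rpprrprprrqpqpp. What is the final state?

s2

Trace: s0 -r-> s3 -p-> s0 -p-> s3 -r-> s1 -r-> s1 -p-> s3 -r-> s1 -p-> s3 -r-> s1 -r-> s1 -q-> s0 -p-> s3 -q-> s2 -p-> s2 -p-> s2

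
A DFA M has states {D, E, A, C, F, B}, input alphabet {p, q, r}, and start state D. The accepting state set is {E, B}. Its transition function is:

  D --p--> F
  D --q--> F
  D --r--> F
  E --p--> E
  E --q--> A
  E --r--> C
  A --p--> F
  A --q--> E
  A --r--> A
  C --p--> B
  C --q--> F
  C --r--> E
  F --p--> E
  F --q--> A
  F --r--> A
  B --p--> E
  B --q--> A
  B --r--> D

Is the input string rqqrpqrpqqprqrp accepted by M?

D → F → A → E → C → B → A → A → F → A → E → E → C → F → A → F
End state F is not accepting.

No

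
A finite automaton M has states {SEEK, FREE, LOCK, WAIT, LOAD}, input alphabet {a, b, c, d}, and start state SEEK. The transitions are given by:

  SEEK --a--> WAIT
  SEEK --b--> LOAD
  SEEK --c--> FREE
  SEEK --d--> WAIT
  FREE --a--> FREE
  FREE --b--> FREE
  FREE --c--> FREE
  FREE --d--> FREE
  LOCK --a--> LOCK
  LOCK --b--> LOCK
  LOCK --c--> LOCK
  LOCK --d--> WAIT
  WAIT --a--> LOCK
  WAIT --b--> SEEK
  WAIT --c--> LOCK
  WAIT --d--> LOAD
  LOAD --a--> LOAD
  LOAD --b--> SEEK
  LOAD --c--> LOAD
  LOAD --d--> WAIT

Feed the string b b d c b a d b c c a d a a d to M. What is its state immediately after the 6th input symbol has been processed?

LOCK

Trace: SEEK -b-> LOAD -b-> SEEK -d-> WAIT -c-> LOCK -b-> LOCK -a-> LOCK
After 6 symbols: LOCK.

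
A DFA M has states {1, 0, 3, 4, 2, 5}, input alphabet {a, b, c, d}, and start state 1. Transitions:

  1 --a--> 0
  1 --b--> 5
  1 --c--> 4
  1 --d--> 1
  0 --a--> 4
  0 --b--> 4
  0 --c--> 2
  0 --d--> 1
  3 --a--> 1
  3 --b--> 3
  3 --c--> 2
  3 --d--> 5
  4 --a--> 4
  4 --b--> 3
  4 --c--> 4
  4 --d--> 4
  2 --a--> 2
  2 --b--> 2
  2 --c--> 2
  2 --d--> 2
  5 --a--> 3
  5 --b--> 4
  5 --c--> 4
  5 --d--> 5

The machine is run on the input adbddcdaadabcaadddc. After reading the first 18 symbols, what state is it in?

Trace: 1 -a-> 0 -d-> 1 -b-> 5 -d-> 5 -d-> 5 -c-> 4 -d-> 4 -a-> 4 -a-> 4 -d-> 4 -a-> 4 -b-> 3 -c-> 2 -a-> 2 -a-> 2 -d-> 2 -d-> 2 -d-> 2
After 18 symbols: 2.

2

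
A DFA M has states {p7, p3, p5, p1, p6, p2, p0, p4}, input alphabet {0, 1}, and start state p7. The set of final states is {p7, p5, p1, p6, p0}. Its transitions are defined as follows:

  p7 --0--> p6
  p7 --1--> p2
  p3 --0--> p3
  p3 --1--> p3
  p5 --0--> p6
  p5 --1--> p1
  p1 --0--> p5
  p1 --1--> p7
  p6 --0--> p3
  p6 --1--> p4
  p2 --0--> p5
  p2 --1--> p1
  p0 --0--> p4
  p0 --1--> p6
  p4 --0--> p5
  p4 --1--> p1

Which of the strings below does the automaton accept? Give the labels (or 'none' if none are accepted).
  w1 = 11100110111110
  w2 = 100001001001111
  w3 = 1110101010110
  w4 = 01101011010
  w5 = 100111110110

w3, w4, w5

w1: p7 → p2 → p1 → p7 → p6 → p3 → p3 → p3 → p3 → p3 → p3 → p3 → p3 → p3 → p3  → end p3, rejected
w2: p7 → p2 → p5 → p6 → p3 → p3 → p3 → p3 → p3 → p3 → p3 → p3 → p3 → p3 → p3 → p3  → end p3, rejected
w3: p7 → p2 → p1 → p7 → p6 → p4 → p5 → p1 → p5 → p1 → p5 → p1 → p7 → p6  → end p6, accepted
w4: p7 → p6 → p4 → p1 → p5 → p1 → p5 → p1 → p7 → p6 → p4 → p5  → end p5, accepted
w5: p7 → p2 → p5 → p6 → p4 → p1 → p7 → p2 → p1 → p5 → p1 → p7 → p6  → end p6, accepted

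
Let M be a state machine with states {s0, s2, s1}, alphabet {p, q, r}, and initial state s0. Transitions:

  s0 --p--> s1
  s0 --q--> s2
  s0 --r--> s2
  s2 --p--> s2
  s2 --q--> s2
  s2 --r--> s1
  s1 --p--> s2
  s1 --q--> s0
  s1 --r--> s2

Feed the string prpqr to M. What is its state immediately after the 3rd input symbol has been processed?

Trace: s0 -p-> s1 -r-> s2 -p-> s2
After 3 symbols: s2.

s2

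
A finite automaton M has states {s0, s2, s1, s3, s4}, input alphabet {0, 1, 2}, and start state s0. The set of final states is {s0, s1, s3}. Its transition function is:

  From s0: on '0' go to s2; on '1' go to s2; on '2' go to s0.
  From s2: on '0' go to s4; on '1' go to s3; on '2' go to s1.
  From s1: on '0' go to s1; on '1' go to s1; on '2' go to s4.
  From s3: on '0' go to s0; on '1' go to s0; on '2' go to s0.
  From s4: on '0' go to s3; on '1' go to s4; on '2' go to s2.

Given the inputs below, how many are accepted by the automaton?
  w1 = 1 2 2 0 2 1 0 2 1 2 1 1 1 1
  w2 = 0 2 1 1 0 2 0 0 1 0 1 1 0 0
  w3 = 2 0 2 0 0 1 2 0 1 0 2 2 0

2

w1:
  start at s0
  read '1': s0 → s2
  read '2': s2 → s1
  read '2': s1 → s4
  read '0': s4 → s3
  read '2': s3 → s0
  read '1': s0 → s2
  read '0': s2 → s4
  read '2': s4 → s2
  read '1': s2 → s3
  read '2': s3 → s0
  read '1': s0 → s2
  read '1': s2 → s3
  read '1': s3 → s0
  read '1': s0 → s2
  end s2, rejected
w2:
  start at s0
  read '0': s0 → s2
  read '2': s2 → s1
  read '1': s1 → s1
  read '1': s1 → s1
  read '0': s1 → s1
  read '2': s1 → s4
  read '0': s4 → s3
  read '0': s3 → s0
  read '1': s0 → s2
  read '0': s2 → s4
  read '1': s4 → s4
  read '1': s4 → s4
  read '0': s4 → s3
  read '0': s3 → s0
  end s0, accepted
w3:
  start at s0
  read '2': s0 → s0
  read '0': s0 → s2
  read '2': s2 → s1
  read '0': s1 → s1
  read '0': s1 → s1
  read '1': s1 → s1
  read '2': s1 → s4
  read '0': s4 → s3
  read '1': s3 → s0
  read '0': s0 → s2
  read '2': s2 → s1
  read '2': s1 → s4
  read '0': s4 → s3
  end s3, accepted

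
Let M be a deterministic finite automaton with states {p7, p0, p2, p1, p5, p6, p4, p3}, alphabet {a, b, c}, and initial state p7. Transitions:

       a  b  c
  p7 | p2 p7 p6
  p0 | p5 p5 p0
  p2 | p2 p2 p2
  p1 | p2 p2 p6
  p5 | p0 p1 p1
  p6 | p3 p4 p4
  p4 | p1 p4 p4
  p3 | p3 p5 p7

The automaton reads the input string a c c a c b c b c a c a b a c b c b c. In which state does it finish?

p2

Trace: p7 -a-> p2 -c-> p2 -c-> p2 -a-> p2 -c-> p2 -b-> p2 -c-> p2 -b-> p2 -c-> p2 -a-> p2 -c-> p2 -a-> p2 -b-> p2 -a-> p2 -c-> p2 -b-> p2 -c-> p2 -b-> p2 -c-> p2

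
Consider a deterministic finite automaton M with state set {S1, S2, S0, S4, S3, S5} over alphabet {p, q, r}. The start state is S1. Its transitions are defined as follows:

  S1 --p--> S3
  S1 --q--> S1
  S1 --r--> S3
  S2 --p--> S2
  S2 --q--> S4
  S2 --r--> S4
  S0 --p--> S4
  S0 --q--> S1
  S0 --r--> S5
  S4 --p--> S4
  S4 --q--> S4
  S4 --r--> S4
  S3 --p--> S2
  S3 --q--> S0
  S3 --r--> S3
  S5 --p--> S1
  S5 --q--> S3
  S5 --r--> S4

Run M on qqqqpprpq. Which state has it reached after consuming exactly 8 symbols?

S4

start at S1
read 'q': S1 → S1
read 'q': S1 → S1
read 'q': S1 → S1
read 'q': S1 → S1
read 'p': S1 → S3
read 'p': S3 → S2
read 'r': S2 → S4
read 'p': S4 → S4
After 8 symbols: S4.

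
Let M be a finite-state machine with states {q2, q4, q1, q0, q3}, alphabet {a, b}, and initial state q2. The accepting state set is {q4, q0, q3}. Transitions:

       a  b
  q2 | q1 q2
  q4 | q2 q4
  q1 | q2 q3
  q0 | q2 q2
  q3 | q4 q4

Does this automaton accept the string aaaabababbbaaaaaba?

No

Trace: q2 -a-> q1 -a-> q2 -a-> q1 -a-> q2 -b-> q2 -a-> q1 -b-> q3 -a-> q4 -b-> q4 -b-> q4 -b-> q4 -a-> q2 -a-> q1 -a-> q2 -a-> q1 -a-> q2 -b-> q2 -a-> q1
End state q1 is not accepting.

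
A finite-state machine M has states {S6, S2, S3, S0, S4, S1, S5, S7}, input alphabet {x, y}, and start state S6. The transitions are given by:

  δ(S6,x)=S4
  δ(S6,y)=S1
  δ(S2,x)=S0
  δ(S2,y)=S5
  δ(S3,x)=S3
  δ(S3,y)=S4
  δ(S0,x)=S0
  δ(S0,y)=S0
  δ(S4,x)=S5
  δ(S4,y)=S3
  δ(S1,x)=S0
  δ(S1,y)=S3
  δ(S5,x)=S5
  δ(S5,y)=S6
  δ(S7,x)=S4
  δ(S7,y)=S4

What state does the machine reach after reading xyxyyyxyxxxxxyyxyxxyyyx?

S0

Trace: S6 -x-> S4 -y-> S3 -x-> S3 -y-> S4 -y-> S3 -y-> S4 -x-> S5 -y-> S6 -x-> S4 -x-> S5 -x-> S5 -x-> S5 -x-> S5 -y-> S6 -y-> S1 -x-> S0 -y-> S0 -x-> S0 -x-> S0 -y-> S0 -y-> S0 -y-> S0 -x-> S0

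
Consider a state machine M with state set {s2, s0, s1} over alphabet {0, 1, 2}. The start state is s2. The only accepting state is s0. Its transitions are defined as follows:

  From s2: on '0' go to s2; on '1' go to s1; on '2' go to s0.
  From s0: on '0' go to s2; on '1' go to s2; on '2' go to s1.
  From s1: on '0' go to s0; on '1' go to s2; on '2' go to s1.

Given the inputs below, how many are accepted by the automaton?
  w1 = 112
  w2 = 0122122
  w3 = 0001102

2

w1: s2 → s1 → s2 → s0  → end s0, accepted
w2: s2 → s2 → s1 → s1 → s1 → s2 → s0 → s1  → end s1, rejected
w3: s2 → s2 → s2 → s2 → s1 → s2 → s2 → s0  → end s0, accepted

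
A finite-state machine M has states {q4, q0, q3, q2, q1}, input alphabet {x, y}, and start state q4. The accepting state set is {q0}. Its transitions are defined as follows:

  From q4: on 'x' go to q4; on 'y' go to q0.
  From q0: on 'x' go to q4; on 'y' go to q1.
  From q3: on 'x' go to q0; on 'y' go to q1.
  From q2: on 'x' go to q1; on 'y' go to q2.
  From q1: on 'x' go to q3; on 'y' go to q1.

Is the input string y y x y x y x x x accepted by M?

Trace: q4 -y-> q0 -y-> q1 -x-> q3 -y-> q1 -x-> q3 -y-> q1 -x-> q3 -x-> q0 -x-> q4
End state q4 is not accepting.

No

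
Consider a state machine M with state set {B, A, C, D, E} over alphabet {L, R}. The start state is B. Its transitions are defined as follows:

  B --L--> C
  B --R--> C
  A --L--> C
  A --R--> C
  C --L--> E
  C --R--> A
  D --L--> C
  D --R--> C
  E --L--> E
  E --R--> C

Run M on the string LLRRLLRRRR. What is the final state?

B → C → E → C → A → C → E → C → A → C → A

A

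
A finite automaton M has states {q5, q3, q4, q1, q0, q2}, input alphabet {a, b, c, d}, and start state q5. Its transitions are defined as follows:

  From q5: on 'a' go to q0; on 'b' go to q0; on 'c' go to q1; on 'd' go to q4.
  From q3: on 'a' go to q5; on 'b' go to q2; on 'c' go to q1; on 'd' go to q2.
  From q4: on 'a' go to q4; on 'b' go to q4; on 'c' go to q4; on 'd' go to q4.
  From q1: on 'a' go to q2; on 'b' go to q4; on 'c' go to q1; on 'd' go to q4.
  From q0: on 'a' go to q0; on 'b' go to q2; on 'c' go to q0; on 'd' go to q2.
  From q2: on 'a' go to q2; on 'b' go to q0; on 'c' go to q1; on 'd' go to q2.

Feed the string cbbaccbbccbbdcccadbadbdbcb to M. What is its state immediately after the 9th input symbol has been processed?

q5 → q1 → q4 → q4 → q4 → q4 → q4 → q4 → q4 → q4
After 9 symbols: q4.

q4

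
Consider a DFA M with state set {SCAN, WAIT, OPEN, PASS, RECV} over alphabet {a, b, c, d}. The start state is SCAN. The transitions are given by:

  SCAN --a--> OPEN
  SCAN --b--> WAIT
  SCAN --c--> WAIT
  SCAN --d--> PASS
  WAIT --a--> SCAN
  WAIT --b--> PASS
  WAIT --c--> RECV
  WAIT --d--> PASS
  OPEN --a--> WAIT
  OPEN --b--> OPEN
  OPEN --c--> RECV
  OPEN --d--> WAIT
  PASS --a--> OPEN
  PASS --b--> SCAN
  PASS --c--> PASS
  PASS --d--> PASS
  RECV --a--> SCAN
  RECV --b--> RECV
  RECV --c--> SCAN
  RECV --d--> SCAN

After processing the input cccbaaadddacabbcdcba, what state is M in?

start at SCAN
read 'c': SCAN → WAIT
read 'c': WAIT → RECV
read 'c': RECV → SCAN
read 'b': SCAN → WAIT
read 'a': WAIT → SCAN
read 'a': SCAN → OPEN
read 'a': OPEN → WAIT
read 'd': WAIT → PASS
read 'd': PASS → PASS
read 'd': PASS → PASS
read 'a': PASS → OPEN
read 'c': OPEN → RECV
read 'a': RECV → SCAN
read 'b': SCAN → WAIT
read 'b': WAIT → PASS
read 'c': PASS → PASS
read 'd': PASS → PASS
read 'c': PASS → PASS
read 'b': PASS → SCAN
read 'a': SCAN → OPEN

OPEN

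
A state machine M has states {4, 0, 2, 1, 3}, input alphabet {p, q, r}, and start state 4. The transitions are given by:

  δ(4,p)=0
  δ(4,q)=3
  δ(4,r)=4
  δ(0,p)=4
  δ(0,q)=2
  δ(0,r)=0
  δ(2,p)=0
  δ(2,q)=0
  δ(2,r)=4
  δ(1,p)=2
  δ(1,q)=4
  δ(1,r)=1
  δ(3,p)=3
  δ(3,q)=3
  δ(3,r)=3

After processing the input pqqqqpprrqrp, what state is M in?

start at 4
read 'p': 4 → 0
read 'q': 0 → 2
read 'q': 2 → 0
read 'q': 0 → 2
read 'q': 2 → 0
read 'p': 0 → 4
read 'p': 4 → 0
read 'r': 0 → 0
read 'r': 0 → 0
read 'q': 0 → 2
read 'r': 2 → 4
read 'p': 4 → 0

0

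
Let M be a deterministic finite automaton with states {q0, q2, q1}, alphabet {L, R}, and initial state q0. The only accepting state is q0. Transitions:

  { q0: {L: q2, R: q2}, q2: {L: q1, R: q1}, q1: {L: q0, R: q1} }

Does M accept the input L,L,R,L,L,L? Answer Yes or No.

No

Trace: q0 -L-> q2 -L-> q1 -R-> q1 -L-> q0 -L-> q2 -L-> q1
End state q1 is not accepting.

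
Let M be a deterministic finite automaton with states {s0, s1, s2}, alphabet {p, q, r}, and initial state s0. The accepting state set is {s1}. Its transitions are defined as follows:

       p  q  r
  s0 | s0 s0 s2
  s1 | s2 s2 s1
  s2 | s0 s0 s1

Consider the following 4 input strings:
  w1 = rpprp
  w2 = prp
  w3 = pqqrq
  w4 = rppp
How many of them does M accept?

0

w1: Trace: s0 -r-> s2 -p-> s0 -p-> s0 -r-> s2 -p-> s0  → end s0, rejected
w2: Trace: s0 -p-> s0 -r-> s2 -p-> s0  → end s0, rejected
w3: Trace: s0 -p-> s0 -q-> s0 -q-> s0 -r-> s2 -q-> s0  → end s0, rejected
w4: Trace: s0 -r-> s2 -p-> s0 -p-> s0 -p-> s0  → end s0, rejected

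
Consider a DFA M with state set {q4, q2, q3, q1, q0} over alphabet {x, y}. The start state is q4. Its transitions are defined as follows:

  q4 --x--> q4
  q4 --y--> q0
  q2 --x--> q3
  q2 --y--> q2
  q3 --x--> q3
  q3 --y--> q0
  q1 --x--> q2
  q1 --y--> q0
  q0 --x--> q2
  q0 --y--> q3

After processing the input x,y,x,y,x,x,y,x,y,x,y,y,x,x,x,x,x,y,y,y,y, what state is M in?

q3

start at q4
read 'x': q4 → q4
read 'y': q4 → q0
read 'x': q0 → q2
read 'y': q2 → q2
read 'x': q2 → q3
read 'x': q3 → q3
read 'y': q3 → q0
read 'x': q0 → q2
read 'y': q2 → q2
read 'x': q2 → q3
read 'y': q3 → q0
read 'y': q0 → q3
read 'x': q3 → q3
read 'x': q3 → q3
read 'x': q3 → q3
read 'x': q3 → q3
read 'x': q3 → q3
read 'y': q3 → q0
read 'y': q0 → q3
read 'y': q3 → q0
read 'y': q0 → q3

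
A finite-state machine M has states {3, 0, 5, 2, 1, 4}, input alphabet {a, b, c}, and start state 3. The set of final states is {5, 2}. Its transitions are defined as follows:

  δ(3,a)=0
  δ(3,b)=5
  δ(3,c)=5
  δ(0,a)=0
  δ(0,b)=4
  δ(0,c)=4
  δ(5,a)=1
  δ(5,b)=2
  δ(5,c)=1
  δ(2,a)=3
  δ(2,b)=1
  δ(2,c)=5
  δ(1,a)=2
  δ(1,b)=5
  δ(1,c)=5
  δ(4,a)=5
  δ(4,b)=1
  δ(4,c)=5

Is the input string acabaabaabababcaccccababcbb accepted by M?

start at 3
read 'a': 3 → 0
read 'c': 0 → 4
read 'a': 4 → 5
read 'b': 5 → 2
read 'a': 2 → 3
read 'a': 3 → 0
read 'b': 0 → 4
read 'a': 4 → 5
read 'a': 5 → 1
read 'b': 1 → 5
read 'a': 5 → 1
read 'b': 1 → 5
read 'a': 5 → 1
read 'b': 1 → 5
read 'c': 5 → 1
read 'a': 1 → 2
read 'c': 2 → 5
read 'c': 5 → 1
read 'c': 1 → 5
read 'c': 5 → 1
read 'a': 1 → 2
read 'b': 2 → 1
read 'a': 1 → 2
read 'b': 2 → 1
read 'c': 1 → 5
read 'b': 5 → 2
read 'b': 2 → 1
End state 1 is not accepting.

No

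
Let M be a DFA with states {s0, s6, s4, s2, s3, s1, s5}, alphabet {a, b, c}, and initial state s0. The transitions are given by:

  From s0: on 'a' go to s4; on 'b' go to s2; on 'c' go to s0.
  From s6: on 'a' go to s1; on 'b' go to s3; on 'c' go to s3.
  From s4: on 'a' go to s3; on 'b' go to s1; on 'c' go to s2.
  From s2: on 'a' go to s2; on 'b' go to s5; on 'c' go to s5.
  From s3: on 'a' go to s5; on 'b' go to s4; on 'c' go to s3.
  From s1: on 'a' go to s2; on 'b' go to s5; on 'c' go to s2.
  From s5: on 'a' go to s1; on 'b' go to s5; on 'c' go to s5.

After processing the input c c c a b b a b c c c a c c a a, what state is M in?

s2

start at s0
read 'c': s0 → s0
read 'c': s0 → s0
read 'c': s0 → s0
read 'a': s0 → s4
read 'b': s4 → s1
read 'b': s1 → s5
read 'a': s5 → s1
read 'b': s1 → s5
read 'c': s5 → s5
read 'c': s5 → s5
read 'c': s5 → s5
read 'a': s5 → s1
read 'c': s1 → s2
read 'c': s2 → s5
read 'a': s5 → s1
read 'a': s1 → s2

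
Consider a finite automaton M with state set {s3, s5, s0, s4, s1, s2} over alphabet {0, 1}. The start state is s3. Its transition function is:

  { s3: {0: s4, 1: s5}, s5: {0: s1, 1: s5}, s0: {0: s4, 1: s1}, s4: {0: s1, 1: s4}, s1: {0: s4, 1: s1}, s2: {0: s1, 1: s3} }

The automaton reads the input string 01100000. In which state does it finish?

start at s3
read '0': s3 → s4
read '1': s4 → s4
read '1': s4 → s4
read '0': s4 → s1
read '0': s1 → s4
read '0': s4 → s1
read '0': s1 → s4
read '0': s4 → s1

s1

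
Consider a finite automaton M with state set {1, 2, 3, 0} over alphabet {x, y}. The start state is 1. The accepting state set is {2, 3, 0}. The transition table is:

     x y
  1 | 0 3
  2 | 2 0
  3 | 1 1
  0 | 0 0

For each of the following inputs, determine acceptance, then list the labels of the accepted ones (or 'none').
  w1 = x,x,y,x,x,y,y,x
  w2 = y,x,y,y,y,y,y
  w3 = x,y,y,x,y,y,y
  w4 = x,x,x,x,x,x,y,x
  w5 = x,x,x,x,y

w1:
  start at 1
  read 'x': 1 → 0
  read 'x': 0 → 0
  read 'y': 0 → 0
  read 'x': 0 → 0
  read 'x': 0 → 0
  read 'y': 0 → 0
  read 'y': 0 → 0
  read 'x': 0 → 0
  end 0, accepted
w2:
  start at 1
  read 'y': 1 → 3
  read 'x': 3 → 1
  read 'y': 1 → 3
  read 'y': 3 → 1
  read 'y': 1 → 3
  read 'y': 3 → 1
  read 'y': 1 → 3
  end 3, accepted
w3:
  start at 1
  read 'x': 1 → 0
  read 'y': 0 → 0
  read 'y': 0 → 0
  read 'x': 0 → 0
  read 'y': 0 → 0
  read 'y': 0 → 0
  read 'y': 0 → 0
  end 0, accepted
w4:
  start at 1
  read 'x': 1 → 0
  read 'x': 0 → 0
  read 'x': 0 → 0
  read 'x': 0 → 0
  read 'x': 0 → 0
  read 'x': 0 → 0
  read 'y': 0 → 0
  read 'x': 0 → 0
  end 0, accepted
w5:
  start at 1
  read 'x': 1 → 0
  read 'x': 0 → 0
  read 'x': 0 → 0
  read 'x': 0 → 0
  read 'y': 0 → 0
  end 0, accepted

w1, w2, w3, w4, w5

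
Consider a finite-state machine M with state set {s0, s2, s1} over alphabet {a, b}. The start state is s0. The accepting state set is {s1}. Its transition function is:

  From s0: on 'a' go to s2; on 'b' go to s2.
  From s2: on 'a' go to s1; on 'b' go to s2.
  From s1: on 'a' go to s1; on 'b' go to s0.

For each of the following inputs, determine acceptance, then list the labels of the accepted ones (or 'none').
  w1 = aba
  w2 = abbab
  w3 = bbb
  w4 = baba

w1:
  start at s0
  read 'a': s0 → s2
  read 'b': s2 → s2
  read 'a': s2 → s1
  end s1, accepted
w2:
  start at s0
  read 'a': s0 → s2
  read 'b': s2 → s2
  read 'b': s2 → s2
  read 'a': s2 → s1
  read 'b': s1 → s0
  end s0, rejected
w3:
  start at s0
  read 'b': s0 → s2
  read 'b': s2 → s2
  read 'b': s2 → s2
  end s2, rejected
w4:
  start at s0
  read 'b': s0 → s2
  read 'a': s2 → s1
  read 'b': s1 → s0
  read 'a': s0 → s2
  end s2, rejected

w1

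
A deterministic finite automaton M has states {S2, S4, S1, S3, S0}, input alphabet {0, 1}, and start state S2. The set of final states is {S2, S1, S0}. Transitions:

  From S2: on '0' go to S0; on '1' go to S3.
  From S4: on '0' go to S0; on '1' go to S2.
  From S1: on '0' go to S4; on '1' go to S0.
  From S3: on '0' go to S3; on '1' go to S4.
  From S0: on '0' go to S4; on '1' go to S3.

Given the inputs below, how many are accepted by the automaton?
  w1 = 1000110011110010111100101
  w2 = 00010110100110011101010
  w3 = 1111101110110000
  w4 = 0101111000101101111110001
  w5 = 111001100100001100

w1: S2 → S3 → S3 → S3 → S3 → S4 → S2 → S0 → S4 → S2 → S3 → S4 → S2 → S0 → S4 → S2 → S0 → S3 → S4 → S2 → S3 → S3 → S3 → S4 → S0 → S3  → end S3, rejected
w2: S2 → S0 → S4 → S0 → S3 → S3 → S4 → S2 → S0 → S3 → S3 → S3 → S4 → S2 → S0 → S4 → S2 → S3 → S4 → S0 → S3 → S3 → S4 → S0  → end S0, accepted
w3: S2 → S3 → S4 → S2 → S3 → S4 → S0 → S3 → S4 → S2 → S0 → S3 → S4 → S0 → S4 → S0 → S4  → end S4, rejected
w4: S2 → S0 → S3 → S3 → S4 → S2 → S3 → S4 → S0 → S4 → S0 → S3 → S3 → S4 → S2 → S0 → S3 → S4 → S2 → S3 → S4 → S2 → S0 → S4 → S0 → S3  → end S3, rejected
w5: S2 → S3 → S4 → S2 → S0 → S4 → S2 → S3 → S3 → S3 → S4 → S0 → S4 → S0 → S4 → S2 → S3 → S3 → S3  → end S3, rejected

1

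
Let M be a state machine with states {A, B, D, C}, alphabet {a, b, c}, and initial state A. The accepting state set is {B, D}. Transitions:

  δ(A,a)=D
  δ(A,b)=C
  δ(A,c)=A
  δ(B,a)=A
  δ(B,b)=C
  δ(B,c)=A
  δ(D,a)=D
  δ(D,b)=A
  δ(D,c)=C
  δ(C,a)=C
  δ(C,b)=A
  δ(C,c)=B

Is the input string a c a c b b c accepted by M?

Trace: A -a-> D -c-> C -a-> C -c-> B -b-> C -b-> A -c-> A
End state A is not accepting.

No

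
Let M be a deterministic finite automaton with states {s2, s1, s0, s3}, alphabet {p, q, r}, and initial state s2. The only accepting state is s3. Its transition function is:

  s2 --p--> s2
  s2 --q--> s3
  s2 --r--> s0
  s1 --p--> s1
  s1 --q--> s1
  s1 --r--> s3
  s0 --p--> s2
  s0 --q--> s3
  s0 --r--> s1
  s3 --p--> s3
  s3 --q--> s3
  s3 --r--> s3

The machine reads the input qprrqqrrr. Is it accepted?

Yes

s2 → s3 → s3 → s3 → s3 → s3 → s3 → s3 → s3 → s3
End state s3 is accepting.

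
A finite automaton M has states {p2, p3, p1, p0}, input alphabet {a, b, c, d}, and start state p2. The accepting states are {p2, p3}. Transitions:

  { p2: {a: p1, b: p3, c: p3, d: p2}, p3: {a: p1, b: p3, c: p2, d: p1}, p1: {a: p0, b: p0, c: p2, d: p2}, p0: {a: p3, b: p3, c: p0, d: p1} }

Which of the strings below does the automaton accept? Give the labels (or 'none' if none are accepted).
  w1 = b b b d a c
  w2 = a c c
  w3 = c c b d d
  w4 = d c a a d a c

w1:
  start at p2
  read 'b': p2 → p3
  read 'b': p3 → p3
  read 'b': p3 → p3
  read 'd': p3 → p1
  read 'a': p1 → p0
  read 'c': p0 → p0
  end p0, rejected
w2:
  start at p2
  read 'a': p2 → p1
  read 'c': p1 → p2
  read 'c': p2 → p3
  end p3, accepted
w3:
  start at p2
  read 'c': p2 → p3
  read 'c': p3 → p2
  read 'b': p2 → p3
  read 'd': p3 → p1
  read 'd': p1 → p2
  end p2, accepted
w4:
  start at p2
  read 'd': p2 → p2
  read 'c': p2 → p3
  read 'a': p3 → p1
  read 'a': p1 → p0
  read 'd': p0 → p1
  read 'a': p1 → p0
  read 'c': p0 → p0
  end p0, rejected

w2, w3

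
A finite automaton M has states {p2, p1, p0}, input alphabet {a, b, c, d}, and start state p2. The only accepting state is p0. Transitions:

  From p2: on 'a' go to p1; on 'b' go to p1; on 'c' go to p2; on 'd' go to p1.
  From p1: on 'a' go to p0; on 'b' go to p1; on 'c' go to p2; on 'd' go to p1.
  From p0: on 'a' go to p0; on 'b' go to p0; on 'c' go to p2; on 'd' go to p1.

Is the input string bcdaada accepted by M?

p2 → p1 → p2 → p1 → p0 → p0 → p1 → p0
End state p0 is accepting.

Yes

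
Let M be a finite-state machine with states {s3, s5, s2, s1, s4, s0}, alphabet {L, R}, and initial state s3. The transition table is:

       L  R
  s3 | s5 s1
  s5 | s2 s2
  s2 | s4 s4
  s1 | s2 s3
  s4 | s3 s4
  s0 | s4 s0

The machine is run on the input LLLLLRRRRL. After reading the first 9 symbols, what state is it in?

s3 → s5 → s2 → s4 → s3 → s5 → s2 → s4 → s4 → s4
After 9 symbols: s4.

s4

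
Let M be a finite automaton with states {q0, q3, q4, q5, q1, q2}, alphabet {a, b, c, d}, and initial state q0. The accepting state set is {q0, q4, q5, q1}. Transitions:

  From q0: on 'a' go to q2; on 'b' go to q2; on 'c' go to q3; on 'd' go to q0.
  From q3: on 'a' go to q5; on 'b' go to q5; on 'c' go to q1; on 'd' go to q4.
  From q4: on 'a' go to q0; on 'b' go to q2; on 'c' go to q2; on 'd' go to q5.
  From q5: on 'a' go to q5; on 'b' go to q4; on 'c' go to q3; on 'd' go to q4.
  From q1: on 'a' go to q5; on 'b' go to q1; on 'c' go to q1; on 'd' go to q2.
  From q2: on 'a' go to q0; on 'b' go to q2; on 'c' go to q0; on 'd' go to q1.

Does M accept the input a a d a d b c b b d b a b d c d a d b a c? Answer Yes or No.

No

Trace: q0 -a-> q2 -a-> q0 -d-> q0 -a-> q2 -d-> q1 -b-> q1 -c-> q1 -b-> q1 -b-> q1 -d-> q2 -b-> q2 -a-> q0 -b-> q2 -d-> q1 -c-> q1 -d-> q2 -a-> q0 -d-> q0 -b-> q2 -a-> q0 -c-> q3
End state q3 is not accepting.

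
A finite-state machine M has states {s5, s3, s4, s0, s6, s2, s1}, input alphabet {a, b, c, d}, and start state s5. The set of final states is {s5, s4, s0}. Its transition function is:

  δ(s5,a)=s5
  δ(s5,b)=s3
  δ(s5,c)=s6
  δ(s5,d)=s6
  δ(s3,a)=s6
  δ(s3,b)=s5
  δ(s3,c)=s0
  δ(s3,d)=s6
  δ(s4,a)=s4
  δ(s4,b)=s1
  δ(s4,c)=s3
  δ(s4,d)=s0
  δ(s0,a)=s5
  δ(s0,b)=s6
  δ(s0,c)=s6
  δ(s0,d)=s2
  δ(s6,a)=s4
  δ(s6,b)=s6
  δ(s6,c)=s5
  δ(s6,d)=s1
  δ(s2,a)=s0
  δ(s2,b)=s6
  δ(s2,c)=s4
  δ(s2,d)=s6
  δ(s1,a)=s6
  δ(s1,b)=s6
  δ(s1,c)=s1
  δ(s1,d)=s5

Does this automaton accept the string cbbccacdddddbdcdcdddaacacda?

Yes

s5 → s6 → s6 → s6 → s5 → s6 → s4 → s3 → s6 → s1 → s5 → s6 → s1 → s6 → s1 → s1 → s5 → s6 → s1 → s5 → s6 → s4 → s4 → s3 → s6 → s5 → s6 → s4
End state s4 is accepting.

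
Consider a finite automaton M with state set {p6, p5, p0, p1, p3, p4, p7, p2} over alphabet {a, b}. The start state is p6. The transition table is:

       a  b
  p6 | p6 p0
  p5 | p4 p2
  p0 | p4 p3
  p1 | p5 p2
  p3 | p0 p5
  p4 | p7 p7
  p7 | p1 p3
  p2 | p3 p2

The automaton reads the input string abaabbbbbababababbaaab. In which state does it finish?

p7

start at p6
read 'a': p6 → p6
read 'b': p6 → p0
read 'a': p0 → p4
read 'a': p4 → p7
read 'b': p7 → p3
read 'b': p3 → p5
read 'b': p5 → p2
read 'b': p2 → p2
read 'b': p2 → p2
read 'a': p2 → p3
read 'b': p3 → p5
read 'a': p5 → p4
read 'b': p4 → p7
read 'a': p7 → p1
read 'b': p1 → p2
read 'a': p2 → p3
read 'b': p3 → p5
read 'b': p5 → p2
read 'a': p2 → p3
read 'a': p3 → p0
read 'a': p0 → p4
read 'b': p4 → p7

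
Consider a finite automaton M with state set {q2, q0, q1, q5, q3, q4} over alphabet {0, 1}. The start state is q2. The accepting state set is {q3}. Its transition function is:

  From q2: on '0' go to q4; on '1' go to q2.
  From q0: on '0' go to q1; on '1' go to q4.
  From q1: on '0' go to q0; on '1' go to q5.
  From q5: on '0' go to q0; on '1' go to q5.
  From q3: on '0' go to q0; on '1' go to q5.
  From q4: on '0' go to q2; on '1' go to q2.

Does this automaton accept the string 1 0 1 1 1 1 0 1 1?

q2 → q2 → q4 → q2 → q2 → q2 → q2 → q4 → q2 → q2
End state q2 is not accepting.

No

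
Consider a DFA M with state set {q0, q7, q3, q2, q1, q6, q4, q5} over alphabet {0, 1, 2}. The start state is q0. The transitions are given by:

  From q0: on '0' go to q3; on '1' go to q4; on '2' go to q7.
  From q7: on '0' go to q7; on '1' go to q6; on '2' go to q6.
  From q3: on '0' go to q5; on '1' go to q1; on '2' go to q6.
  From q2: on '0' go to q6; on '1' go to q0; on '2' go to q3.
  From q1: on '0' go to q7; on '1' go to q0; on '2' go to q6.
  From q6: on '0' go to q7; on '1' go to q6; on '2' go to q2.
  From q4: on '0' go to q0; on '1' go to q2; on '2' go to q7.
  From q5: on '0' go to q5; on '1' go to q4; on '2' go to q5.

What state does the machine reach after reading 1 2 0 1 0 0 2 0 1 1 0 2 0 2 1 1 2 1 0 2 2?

Trace: q0 -1-> q4 -2-> q7 -0-> q7 -1-> q6 -0-> q7 -0-> q7 -2-> q6 -0-> q7 -1-> q6 -1-> q6 -0-> q7 -2-> q6 -0-> q7 -2-> q6 -1-> q6 -1-> q6 -2-> q2 -1-> q0 -0-> q3 -2-> q6 -2-> q2

q2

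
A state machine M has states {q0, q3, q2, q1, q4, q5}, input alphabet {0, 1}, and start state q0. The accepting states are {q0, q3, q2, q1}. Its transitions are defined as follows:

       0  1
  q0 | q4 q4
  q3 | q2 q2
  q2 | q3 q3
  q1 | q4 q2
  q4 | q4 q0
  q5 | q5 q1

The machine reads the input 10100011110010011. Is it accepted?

No

start at q0
read '1': q0 → q4
read '0': q4 → q4
read '1': q4 → q0
read '0': q0 → q4
read '0': q4 → q4
read '0': q4 → q4
read '1': q4 → q0
read '1': q0 → q4
read '1': q4 → q0
read '1': q0 → q4
read '0': q4 → q4
read '0': q4 → q4
read '1': q4 → q0
read '0': q0 → q4
read '0': q4 → q4
read '1': q4 → q0
read '1': q0 → q4
End state q4 is not accepting.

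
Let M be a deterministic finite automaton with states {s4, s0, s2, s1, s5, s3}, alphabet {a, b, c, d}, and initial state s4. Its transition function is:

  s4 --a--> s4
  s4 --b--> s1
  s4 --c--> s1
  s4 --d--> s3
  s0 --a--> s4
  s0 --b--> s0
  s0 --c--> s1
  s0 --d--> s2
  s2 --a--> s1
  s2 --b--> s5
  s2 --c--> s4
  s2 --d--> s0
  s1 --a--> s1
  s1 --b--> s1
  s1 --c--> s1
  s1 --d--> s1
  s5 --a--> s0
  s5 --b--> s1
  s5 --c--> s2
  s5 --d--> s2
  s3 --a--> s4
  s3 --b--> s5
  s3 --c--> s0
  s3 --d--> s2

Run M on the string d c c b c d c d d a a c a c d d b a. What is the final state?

Trace: s4 -d-> s3 -c-> s0 -c-> s1 -b-> s1 -c-> s1 -d-> s1 -c-> s1 -d-> s1 -d-> s1 -a-> s1 -a-> s1 -c-> s1 -a-> s1 -c-> s1 -d-> s1 -d-> s1 -b-> s1 -a-> s1

s1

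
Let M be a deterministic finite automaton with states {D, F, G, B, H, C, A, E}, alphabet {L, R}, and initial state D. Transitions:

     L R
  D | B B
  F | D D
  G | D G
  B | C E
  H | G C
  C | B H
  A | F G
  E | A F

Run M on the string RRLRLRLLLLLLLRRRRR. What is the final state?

D → B → E → A → G → D → B → C → B → C → B → C → B → C → H → C → H → C → H

H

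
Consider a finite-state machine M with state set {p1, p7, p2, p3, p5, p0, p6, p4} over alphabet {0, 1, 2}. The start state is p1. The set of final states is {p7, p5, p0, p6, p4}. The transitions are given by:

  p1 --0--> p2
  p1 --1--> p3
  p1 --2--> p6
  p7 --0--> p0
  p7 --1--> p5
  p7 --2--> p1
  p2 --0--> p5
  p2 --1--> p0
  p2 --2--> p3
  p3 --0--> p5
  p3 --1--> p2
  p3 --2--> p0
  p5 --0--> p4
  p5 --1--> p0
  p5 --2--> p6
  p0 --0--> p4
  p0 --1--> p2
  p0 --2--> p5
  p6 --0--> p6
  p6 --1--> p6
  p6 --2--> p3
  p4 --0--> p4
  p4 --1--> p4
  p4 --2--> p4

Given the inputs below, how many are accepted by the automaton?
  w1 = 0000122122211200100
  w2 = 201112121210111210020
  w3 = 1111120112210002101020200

3

w1:
  start at p1
  read '0': p1 → p2
  read '0': p2 → p5
  read '0': p5 → p4
  read '0': p4 → p4
  read '1': p4 → p4
  read '2': p4 → p4
  read '2': p4 → p4
  read '1': p4 → p4
  read '2': p4 → p4
  read '2': p4 → p4
  read '2': p4 → p4
  read '1': p4 → p4
  read '1': p4 → p4
  read '2': p4 → p4
  read '0': p4 → p4
  read '0': p4 → p4
  read '1': p4 → p4
  read '0': p4 → p4
  read '0': p4 → p4
  end p4, accepted
w2:
  start at p1
  read '2': p1 → p6
  read '0': p6 → p6
  read '1': p6 → p6
  read '1': p6 → p6
  read '1': p6 → p6
  read '2': p6 → p3
  read '1': p3 → p2
  read '2': p2 → p3
  read '1': p3 → p2
  read '2': p2 → p3
  read '1': p3 → p2
  read '0': p2 → p5
  read '1': p5 → p0
  read '1': p0 → p2
  read '1': p2 → p0
  read '2': p0 → p5
  read '1': p5 → p0
  read '0': p0 → p4
  read '0': p4 → p4
  read '2': p4 → p4
  read '0': p4 → p4
  end p4, accepted
w3:
  start at p1
  read '1': p1 → p3
  read '1': p3 → p2
  read '1': p2 → p0
  read '1': p0 → p2
  read '1': p2 → p0
  read '2': p0 → p5
  read '0': p5 → p4
  read '1': p4 → p4
  read '1': p4 → p4
  read '2': p4 → p4
  read '2': p4 → p4
  read '1': p4 → p4
  read '0': p4 → p4
  read '0': p4 → p4
  read '0': p4 → p4
  read '2': p4 → p4
  read '1': p4 → p4
  read '0': p4 → p4
  read '1': p4 → p4
  read '0': p4 → p4
  read '2': p4 → p4
  read '0': p4 → p4
  read '2': p4 → p4
  read '0': p4 → p4
  read '0': p4 → p4
  end p4, accepted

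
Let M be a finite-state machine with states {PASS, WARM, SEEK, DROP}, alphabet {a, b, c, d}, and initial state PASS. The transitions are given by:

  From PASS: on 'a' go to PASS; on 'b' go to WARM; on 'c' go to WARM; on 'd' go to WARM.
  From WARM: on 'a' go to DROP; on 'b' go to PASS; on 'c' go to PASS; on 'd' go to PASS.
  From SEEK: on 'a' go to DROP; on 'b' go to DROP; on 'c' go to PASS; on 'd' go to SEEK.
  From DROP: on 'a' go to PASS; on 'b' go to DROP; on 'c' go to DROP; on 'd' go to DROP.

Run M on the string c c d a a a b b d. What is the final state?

WARM

Trace: PASS -c-> WARM -c-> PASS -d-> WARM -a-> DROP -a-> PASS -a-> PASS -b-> WARM -b-> PASS -d-> WARM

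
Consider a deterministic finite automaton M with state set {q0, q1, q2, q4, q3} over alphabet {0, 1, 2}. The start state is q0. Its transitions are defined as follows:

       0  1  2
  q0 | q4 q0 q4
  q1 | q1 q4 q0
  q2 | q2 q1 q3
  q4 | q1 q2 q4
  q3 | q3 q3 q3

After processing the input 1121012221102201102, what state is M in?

q3

start at q0
read '1': q0 → q0
read '1': q0 → q0
read '2': q0 → q4
read '1': q4 → q2
read '0': q2 → q2
read '1': q2 → q1
read '2': q1 → q0
read '2': q0 → q4
read '2': q4 → q4
read '1': q4 → q2
read '1': q2 → q1
read '0': q1 → q1
read '2': q1 → q0
read '2': q0 → q4
read '0': q4 → q1
read '1': q1 → q4
read '1': q4 → q2
read '0': q2 → q2
read '2': q2 → q3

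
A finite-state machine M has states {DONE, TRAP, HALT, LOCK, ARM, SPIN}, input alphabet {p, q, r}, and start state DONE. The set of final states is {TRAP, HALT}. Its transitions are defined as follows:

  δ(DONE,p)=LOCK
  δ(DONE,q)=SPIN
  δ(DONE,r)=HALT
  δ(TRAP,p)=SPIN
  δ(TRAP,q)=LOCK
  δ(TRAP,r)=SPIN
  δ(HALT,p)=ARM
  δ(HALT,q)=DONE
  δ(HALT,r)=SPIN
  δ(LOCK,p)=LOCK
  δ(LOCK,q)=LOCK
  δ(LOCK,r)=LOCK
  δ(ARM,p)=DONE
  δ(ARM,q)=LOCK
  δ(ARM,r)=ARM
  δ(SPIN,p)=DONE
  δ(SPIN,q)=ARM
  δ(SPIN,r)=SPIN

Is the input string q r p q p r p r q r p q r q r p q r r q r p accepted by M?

start at DONE
read 'q': DONE → SPIN
read 'r': SPIN → SPIN
read 'p': SPIN → DONE
read 'q': DONE → SPIN
read 'p': SPIN → DONE
read 'r': DONE → HALT
read 'p': HALT → ARM
read 'r': ARM → ARM
read 'q': ARM → LOCK
read 'r': LOCK → LOCK
read 'p': LOCK → LOCK
read 'q': LOCK → LOCK
read 'r': LOCK → LOCK
read 'q': LOCK → LOCK
read 'r': LOCK → LOCK
read 'p': LOCK → LOCK
read 'q': LOCK → LOCK
read 'r': LOCK → LOCK
read 'r': LOCK → LOCK
read 'q': LOCK → LOCK
read 'r': LOCK → LOCK
read 'p': LOCK → LOCK
End state LOCK is not accepting.

No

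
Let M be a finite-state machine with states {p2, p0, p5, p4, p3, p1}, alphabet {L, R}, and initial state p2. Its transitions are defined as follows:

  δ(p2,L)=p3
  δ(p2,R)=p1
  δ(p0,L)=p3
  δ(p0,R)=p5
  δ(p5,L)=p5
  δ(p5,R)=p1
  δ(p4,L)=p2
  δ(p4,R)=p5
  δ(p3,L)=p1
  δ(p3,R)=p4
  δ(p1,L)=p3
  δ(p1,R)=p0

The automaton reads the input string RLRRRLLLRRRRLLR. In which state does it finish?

start at p2
read 'R': p2 → p1
read 'L': p1 → p3
read 'R': p3 → p4
read 'R': p4 → p5
read 'R': p5 → p1
read 'L': p1 → p3
read 'L': p3 → p1
read 'L': p1 → p3
read 'R': p3 → p4
read 'R': p4 → p5
read 'R': p5 → p1
read 'R': p1 → p0
read 'L': p0 → p3
read 'L': p3 → p1
read 'R': p1 → p0

p0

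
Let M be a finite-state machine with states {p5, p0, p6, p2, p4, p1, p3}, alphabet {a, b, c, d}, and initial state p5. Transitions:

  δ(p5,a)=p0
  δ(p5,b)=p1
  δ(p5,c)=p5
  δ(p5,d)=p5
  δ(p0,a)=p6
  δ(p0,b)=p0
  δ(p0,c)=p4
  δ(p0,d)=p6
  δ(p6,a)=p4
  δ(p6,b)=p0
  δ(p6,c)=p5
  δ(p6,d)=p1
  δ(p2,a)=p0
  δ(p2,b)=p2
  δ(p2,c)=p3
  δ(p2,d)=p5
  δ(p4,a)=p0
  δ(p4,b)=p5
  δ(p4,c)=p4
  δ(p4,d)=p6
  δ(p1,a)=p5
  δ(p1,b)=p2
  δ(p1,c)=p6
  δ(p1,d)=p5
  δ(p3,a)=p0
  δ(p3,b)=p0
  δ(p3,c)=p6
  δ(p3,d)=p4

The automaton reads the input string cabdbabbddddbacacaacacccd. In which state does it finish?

start at p5
read 'c': p5 → p5
read 'a': p5 → p0
read 'b': p0 → p0
read 'd': p0 → p6
read 'b': p6 → p0
read 'a': p0 → p6
read 'b': p6 → p0
read 'b': p0 → p0
read 'd': p0 → p6
read 'd': p6 → p1
read 'd': p1 → p5
read 'd': p5 → p5
read 'b': p5 → p1
read 'a': p1 → p5
read 'c': p5 → p5
read 'a': p5 → p0
read 'c': p0 → p4
read 'a': p4 → p0
read 'a': p0 → p6
read 'c': p6 → p5
read 'a': p5 → p0
read 'c': p0 → p4
read 'c': p4 → p4
read 'c': p4 → p4
read 'd': p4 → p6

p6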